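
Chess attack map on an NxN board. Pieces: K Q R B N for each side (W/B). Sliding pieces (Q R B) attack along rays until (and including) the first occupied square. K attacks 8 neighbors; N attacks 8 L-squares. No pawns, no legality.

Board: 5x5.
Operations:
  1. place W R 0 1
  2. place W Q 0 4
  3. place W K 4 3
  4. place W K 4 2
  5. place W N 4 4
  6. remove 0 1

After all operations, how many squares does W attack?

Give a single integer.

Op 1: place WR@(0,1)
Op 2: place WQ@(0,4)
Op 3: place WK@(4,3)
Op 4: place WK@(4,2)
Op 5: place WN@(4,4)
Op 6: remove (0,1)
Per-piece attacks for W:
  WQ@(0,4): attacks (0,3) (0,2) (0,1) (0,0) (1,4) (2,4) (3,4) (4,4) (1,3) (2,2) (3,1) (4,0) [ray(1,0) blocked at (4,4)]
  WK@(4,2): attacks (4,3) (4,1) (3,2) (3,3) (3,1)
  WK@(4,3): attacks (4,4) (4,2) (3,3) (3,4) (3,2)
  WN@(4,4): attacks (3,2) (2,3)
Union (18 distinct): (0,0) (0,1) (0,2) (0,3) (1,3) (1,4) (2,2) (2,3) (2,4) (3,1) (3,2) (3,3) (3,4) (4,0) (4,1) (4,2) (4,3) (4,4)

Answer: 18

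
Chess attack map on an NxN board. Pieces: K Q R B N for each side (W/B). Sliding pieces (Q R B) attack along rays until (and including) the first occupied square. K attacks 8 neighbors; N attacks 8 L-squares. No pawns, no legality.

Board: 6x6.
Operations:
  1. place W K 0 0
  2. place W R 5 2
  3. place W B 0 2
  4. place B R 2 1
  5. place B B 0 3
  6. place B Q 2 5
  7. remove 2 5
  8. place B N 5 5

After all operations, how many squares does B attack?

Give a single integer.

Op 1: place WK@(0,0)
Op 2: place WR@(5,2)
Op 3: place WB@(0,2)
Op 4: place BR@(2,1)
Op 5: place BB@(0,3)
Op 6: place BQ@(2,5)
Op 7: remove (2,5)
Op 8: place BN@(5,5)
Per-piece attacks for B:
  BB@(0,3): attacks (1,4) (2,5) (1,2) (2,1) [ray(1,-1) blocked at (2,1)]
  BR@(2,1): attacks (2,2) (2,3) (2,4) (2,5) (2,0) (3,1) (4,1) (5,1) (1,1) (0,1)
  BN@(5,5): attacks (4,3) (3,4)
Union (15 distinct): (0,1) (1,1) (1,2) (1,4) (2,0) (2,1) (2,2) (2,3) (2,4) (2,5) (3,1) (3,4) (4,1) (4,3) (5,1)

Answer: 15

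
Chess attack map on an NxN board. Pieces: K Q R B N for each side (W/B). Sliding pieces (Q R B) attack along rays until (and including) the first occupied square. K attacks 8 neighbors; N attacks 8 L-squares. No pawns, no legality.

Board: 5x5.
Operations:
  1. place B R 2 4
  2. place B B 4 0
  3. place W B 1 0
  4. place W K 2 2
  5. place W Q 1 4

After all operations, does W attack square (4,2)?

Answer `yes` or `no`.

Op 1: place BR@(2,4)
Op 2: place BB@(4,0)
Op 3: place WB@(1,0)
Op 4: place WK@(2,2)
Op 5: place WQ@(1,4)
Per-piece attacks for W:
  WB@(1,0): attacks (2,1) (3,2) (4,3) (0,1)
  WQ@(1,4): attacks (1,3) (1,2) (1,1) (1,0) (2,4) (0,4) (2,3) (3,2) (4,1) (0,3) [ray(0,-1) blocked at (1,0); ray(1,0) blocked at (2,4)]
  WK@(2,2): attacks (2,3) (2,1) (3,2) (1,2) (3,3) (3,1) (1,3) (1,1)
W attacks (4,2): no

Answer: no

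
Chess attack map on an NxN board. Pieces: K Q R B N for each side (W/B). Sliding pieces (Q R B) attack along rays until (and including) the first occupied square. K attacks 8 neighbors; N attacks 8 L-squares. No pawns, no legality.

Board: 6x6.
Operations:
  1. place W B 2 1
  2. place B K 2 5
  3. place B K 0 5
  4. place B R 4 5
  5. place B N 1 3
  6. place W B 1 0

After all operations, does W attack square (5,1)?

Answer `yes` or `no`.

Answer: no

Derivation:
Op 1: place WB@(2,1)
Op 2: place BK@(2,5)
Op 3: place BK@(0,5)
Op 4: place BR@(4,5)
Op 5: place BN@(1,3)
Op 6: place WB@(1,0)
Per-piece attacks for W:
  WB@(1,0): attacks (2,1) (0,1) [ray(1,1) blocked at (2,1)]
  WB@(2,1): attacks (3,2) (4,3) (5,4) (3,0) (1,2) (0,3) (1,0) [ray(-1,-1) blocked at (1,0)]
W attacks (5,1): no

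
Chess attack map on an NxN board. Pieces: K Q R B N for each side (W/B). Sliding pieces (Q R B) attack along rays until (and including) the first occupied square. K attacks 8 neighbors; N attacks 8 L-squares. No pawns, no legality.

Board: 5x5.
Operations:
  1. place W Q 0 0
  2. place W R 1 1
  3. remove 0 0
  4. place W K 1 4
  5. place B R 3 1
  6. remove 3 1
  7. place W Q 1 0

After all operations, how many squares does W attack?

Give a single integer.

Op 1: place WQ@(0,0)
Op 2: place WR@(1,1)
Op 3: remove (0,0)
Op 4: place WK@(1,4)
Op 5: place BR@(3,1)
Op 6: remove (3,1)
Op 7: place WQ@(1,0)
Per-piece attacks for W:
  WQ@(1,0): attacks (1,1) (2,0) (3,0) (4,0) (0,0) (2,1) (3,2) (4,3) (0,1) [ray(0,1) blocked at (1,1)]
  WR@(1,1): attacks (1,2) (1,3) (1,4) (1,0) (2,1) (3,1) (4,1) (0,1) [ray(0,1) blocked at (1,4); ray(0,-1) blocked at (1,0)]
  WK@(1,4): attacks (1,3) (2,4) (0,4) (2,3) (0,3)
Union (19 distinct): (0,0) (0,1) (0,3) (0,4) (1,0) (1,1) (1,2) (1,3) (1,4) (2,0) (2,1) (2,3) (2,4) (3,0) (3,1) (3,2) (4,0) (4,1) (4,3)

Answer: 19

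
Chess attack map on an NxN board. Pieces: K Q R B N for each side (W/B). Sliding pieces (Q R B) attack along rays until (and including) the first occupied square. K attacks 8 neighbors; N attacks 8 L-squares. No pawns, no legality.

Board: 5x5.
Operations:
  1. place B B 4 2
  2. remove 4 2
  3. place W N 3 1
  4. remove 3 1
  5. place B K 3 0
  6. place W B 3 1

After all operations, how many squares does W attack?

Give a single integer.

Answer: 6

Derivation:
Op 1: place BB@(4,2)
Op 2: remove (4,2)
Op 3: place WN@(3,1)
Op 4: remove (3,1)
Op 5: place BK@(3,0)
Op 6: place WB@(3,1)
Per-piece attacks for W:
  WB@(3,1): attacks (4,2) (4,0) (2,2) (1,3) (0,4) (2,0)
Union (6 distinct): (0,4) (1,3) (2,0) (2,2) (4,0) (4,2)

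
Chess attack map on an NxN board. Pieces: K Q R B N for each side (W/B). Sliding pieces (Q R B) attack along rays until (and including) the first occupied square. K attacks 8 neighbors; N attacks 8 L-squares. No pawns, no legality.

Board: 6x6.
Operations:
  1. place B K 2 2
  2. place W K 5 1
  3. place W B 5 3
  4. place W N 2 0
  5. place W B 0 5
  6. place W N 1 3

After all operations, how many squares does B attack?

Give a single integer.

Answer: 8

Derivation:
Op 1: place BK@(2,2)
Op 2: place WK@(5,1)
Op 3: place WB@(5,3)
Op 4: place WN@(2,0)
Op 5: place WB@(0,5)
Op 6: place WN@(1,3)
Per-piece attacks for B:
  BK@(2,2): attacks (2,3) (2,1) (3,2) (1,2) (3,3) (3,1) (1,3) (1,1)
Union (8 distinct): (1,1) (1,2) (1,3) (2,1) (2,3) (3,1) (3,2) (3,3)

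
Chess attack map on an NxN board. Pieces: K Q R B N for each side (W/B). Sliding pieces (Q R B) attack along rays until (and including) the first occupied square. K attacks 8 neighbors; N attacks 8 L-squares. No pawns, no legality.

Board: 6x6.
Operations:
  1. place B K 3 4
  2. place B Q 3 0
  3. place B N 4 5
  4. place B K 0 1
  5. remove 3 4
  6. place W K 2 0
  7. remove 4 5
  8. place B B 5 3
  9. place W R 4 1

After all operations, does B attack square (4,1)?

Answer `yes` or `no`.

Answer: yes

Derivation:
Op 1: place BK@(3,4)
Op 2: place BQ@(3,0)
Op 3: place BN@(4,5)
Op 4: place BK@(0,1)
Op 5: remove (3,4)
Op 6: place WK@(2,0)
Op 7: remove (4,5)
Op 8: place BB@(5,3)
Op 9: place WR@(4,1)
Per-piece attacks for B:
  BK@(0,1): attacks (0,2) (0,0) (1,1) (1,2) (1,0)
  BQ@(3,0): attacks (3,1) (3,2) (3,3) (3,4) (3,5) (4,0) (5,0) (2,0) (4,1) (2,1) (1,2) (0,3) [ray(-1,0) blocked at (2,0); ray(1,1) blocked at (4,1)]
  BB@(5,3): attacks (4,4) (3,5) (4,2) (3,1) (2,0) [ray(-1,-1) blocked at (2,0)]
B attacks (4,1): yes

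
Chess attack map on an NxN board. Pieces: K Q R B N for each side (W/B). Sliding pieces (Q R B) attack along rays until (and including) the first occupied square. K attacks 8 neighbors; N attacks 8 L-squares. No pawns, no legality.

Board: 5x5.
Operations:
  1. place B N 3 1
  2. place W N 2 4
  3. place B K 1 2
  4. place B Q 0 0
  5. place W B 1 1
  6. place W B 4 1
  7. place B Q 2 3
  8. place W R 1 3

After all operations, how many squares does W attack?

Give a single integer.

Op 1: place BN@(3,1)
Op 2: place WN@(2,4)
Op 3: place BK@(1,2)
Op 4: place BQ@(0,0)
Op 5: place WB@(1,1)
Op 6: place WB@(4,1)
Op 7: place BQ@(2,3)
Op 8: place WR@(1,3)
Per-piece attacks for W:
  WB@(1,1): attacks (2,2) (3,3) (4,4) (2,0) (0,2) (0,0) [ray(-1,-1) blocked at (0,0)]
  WR@(1,3): attacks (1,4) (1,2) (2,3) (0,3) [ray(0,-1) blocked at (1,2); ray(1,0) blocked at (2,3)]
  WN@(2,4): attacks (3,2) (4,3) (1,2) (0,3)
  WB@(4,1): attacks (3,2) (2,3) (3,0) [ray(-1,1) blocked at (2,3)]
Union (13 distinct): (0,0) (0,2) (0,3) (1,2) (1,4) (2,0) (2,2) (2,3) (3,0) (3,2) (3,3) (4,3) (4,4)

Answer: 13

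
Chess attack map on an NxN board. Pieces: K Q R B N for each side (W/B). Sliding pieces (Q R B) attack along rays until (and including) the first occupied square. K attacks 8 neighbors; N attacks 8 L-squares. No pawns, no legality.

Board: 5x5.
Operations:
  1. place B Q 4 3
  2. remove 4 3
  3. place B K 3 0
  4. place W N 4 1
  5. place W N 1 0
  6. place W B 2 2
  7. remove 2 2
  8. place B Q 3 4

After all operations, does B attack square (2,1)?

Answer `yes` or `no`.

Op 1: place BQ@(4,3)
Op 2: remove (4,3)
Op 3: place BK@(3,0)
Op 4: place WN@(4,1)
Op 5: place WN@(1,0)
Op 6: place WB@(2,2)
Op 7: remove (2,2)
Op 8: place BQ@(3,4)
Per-piece attacks for B:
  BK@(3,0): attacks (3,1) (4,0) (2,0) (4,1) (2,1)
  BQ@(3,4): attacks (3,3) (3,2) (3,1) (3,0) (4,4) (2,4) (1,4) (0,4) (4,3) (2,3) (1,2) (0,1) [ray(0,-1) blocked at (3,0)]
B attacks (2,1): yes

Answer: yes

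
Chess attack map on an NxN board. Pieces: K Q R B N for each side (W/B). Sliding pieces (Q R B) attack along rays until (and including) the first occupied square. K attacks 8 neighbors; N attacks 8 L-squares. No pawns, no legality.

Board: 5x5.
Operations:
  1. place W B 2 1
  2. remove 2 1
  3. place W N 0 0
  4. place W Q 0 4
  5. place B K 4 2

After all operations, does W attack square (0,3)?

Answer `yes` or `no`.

Answer: yes

Derivation:
Op 1: place WB@(2,1)
Op 2: remove (2,1)
Op 3: place WN@(0,0)
Op 4: place WQ@(0,4)
Op 5: place BK@(4,2)
Per-piece attacks for W:
  WN@(0,0): attacks (1,2) (2,1)
  WQ@(0,4): attacks (0,3) (0,2) (0,1) (0,0) (1,4) (2,4) (3,4) (4,4) (1,3) (2,2) (3,1) (4,0) [ray(0,-1) blocked at (0,0)]
W attacks (0,3): yes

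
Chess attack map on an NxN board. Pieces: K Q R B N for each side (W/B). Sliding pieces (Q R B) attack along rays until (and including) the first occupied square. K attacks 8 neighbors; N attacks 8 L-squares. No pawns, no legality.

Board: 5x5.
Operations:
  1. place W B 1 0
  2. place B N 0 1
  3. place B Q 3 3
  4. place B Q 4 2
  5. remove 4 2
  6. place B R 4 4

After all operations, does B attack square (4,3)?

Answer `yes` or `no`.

Answer: yes

Derivation:
Op 1: place WB@(1,0)
Op 2: place BN@(0,1)
Op 3: place BQ@(3,3)
Op 4: place BQ@(4,2)
Op 5: remove (4,2)
Op 6: place BR@(4,4)
Per-piece attacks for B:
  BN@(0,1): attacks (1,3) (2,2) (2,0)
  BQ@(3,3): attacks (3,4) (3,2) (3,1) (3,0) (4,3) (2,3) (1,3) (0,3) (4,4) (4,2) (2,4) (2,2) (1,1) (0,0) [ray(1,1) blocked at (4,4)]
  BR@(4,4): attacks (4,3) (4,2) (4,1) (4,0) (3,4) (2,4) (1,4) (0,4)
B attacks (4,3): yes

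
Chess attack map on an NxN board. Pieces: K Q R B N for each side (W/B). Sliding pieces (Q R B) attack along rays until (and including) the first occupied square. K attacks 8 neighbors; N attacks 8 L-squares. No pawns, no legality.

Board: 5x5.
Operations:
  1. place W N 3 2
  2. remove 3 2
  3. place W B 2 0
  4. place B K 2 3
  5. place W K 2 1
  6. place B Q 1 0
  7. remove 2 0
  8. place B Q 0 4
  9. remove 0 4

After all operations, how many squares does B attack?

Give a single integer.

Op 1: place WN@(3,2)
Op 2: remove (3,2)
Op 3: place WB@(2,0)
Op 4: place BK@(2,3)
Op 5: place WK@(2,1)
Op 6: place BQ@(1,0)
Op 7: remove (2,0)
Op 8: place BQ@(0,4)
Op 9: remove (0,4)
Per-piece attacks for B:
  BQ@(1,0): attacks (1,1) (1,2) (1,3) (1,4) (2,0) (3,0) (4,0) (0,0) (2,1) (0,1) [ray(1,1) blocked at (2,1)]
  BK@(2,3): attacks (2,4) (2,2) (3,3) (1,3) (3,4) (3,2) (1,4) (1,2)
Union (15 distinct): (0,0) (0,1) (1,1) (1,2) (1,3) (1,4) (2,0) (2,1) (2,2) (2,4) (3,0) (3,2) (3,3) (3,4) (4,0)

Answer: 15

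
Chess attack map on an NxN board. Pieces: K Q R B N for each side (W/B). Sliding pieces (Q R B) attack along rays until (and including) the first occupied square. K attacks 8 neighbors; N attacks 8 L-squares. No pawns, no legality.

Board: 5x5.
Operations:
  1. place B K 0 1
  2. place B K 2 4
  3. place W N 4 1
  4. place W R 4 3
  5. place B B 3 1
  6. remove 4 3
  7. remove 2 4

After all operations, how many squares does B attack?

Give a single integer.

Op 1: place BK@(0,1)
Op 2: place BK@(2,4)
Op 3: place WN@(4,1)
Op 4: place WR@(4,3)
Op 5: place BB@(3,1)
Op 6: remove (4,3)
Op 7: remove (2,4)
Per-piece attacks for B:
  BK@(0,1): attacks (0,2) (0,0) (1,1) (1,2) (1,0)
  BB@(3,1): attacks (4,2) (4,0) (2,2) (1,3) (0,4) (2,0)
Union (11 distinct): (0,0) (0,2) (0,4) (1,0) (1,1) (1,2) (1,3) (2,0) (2,2) (4,0) (4,2)

Answer: 11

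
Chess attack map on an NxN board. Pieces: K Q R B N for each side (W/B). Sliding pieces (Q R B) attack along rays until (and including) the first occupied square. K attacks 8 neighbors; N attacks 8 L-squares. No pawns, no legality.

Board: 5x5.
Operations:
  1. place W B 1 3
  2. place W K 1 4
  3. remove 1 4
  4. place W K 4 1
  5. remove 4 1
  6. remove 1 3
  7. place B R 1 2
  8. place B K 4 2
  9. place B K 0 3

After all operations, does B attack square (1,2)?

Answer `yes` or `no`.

Op 1: place WB@(1,3)
Op 2: place WK@(1,4)
Op 3: remove (1,4)
Op 4: place WK@(4,1)
Op 5: remove (4,1)
Op 6: remove (1,3)
Op 7: place BR@(1,2)
Op 8: place BK@(4,2)
Op 9: place BK@(0,3)
Per-piece attacks for B:
  BK@(0,3): attacks (0,4) (0,2) (1,3) (1,4) (1,2)
  BR@(1,2): attacks (1,3) (1,4) (1,1) (1,0) (2,2) (3,2) (4,2) (0,2) [ray(1,0) blocked at (4,2)]
  BK@(4,2): attacks (4,3) (4,1) (3,2) (3,3) (3,1)
B attacks (1,2): yes

Answer: yes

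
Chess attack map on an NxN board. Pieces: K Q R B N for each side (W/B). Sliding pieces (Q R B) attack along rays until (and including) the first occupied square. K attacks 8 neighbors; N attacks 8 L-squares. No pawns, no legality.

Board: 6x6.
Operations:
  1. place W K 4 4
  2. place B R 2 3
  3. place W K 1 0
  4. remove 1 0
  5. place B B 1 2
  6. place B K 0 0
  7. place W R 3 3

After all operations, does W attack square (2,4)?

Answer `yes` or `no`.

Op 1: place WK@(4,4)
Op 2: place BR@(2,3)
Op 3: place WK@(1,0)
Op 4: remove (1,0)
Op 5: place BB@(1,2)
Op 6: place BK@(0,0)
Op 7: place WR@(3,3)
Per-piece attacks for W:
  WR@(3,3): attacks (3,4) (3,5) (3,2) (3,1) (3,0) (4,3) (5,3) (2,3) [ray(-1,0) blocked at (2,3)]
  WK@(4,4): attacks (4,5) (4,3) (5,4) (3,4) (5,5) (5,3) (3,5) (3,3)
W attacks (2,4): no

Answer: no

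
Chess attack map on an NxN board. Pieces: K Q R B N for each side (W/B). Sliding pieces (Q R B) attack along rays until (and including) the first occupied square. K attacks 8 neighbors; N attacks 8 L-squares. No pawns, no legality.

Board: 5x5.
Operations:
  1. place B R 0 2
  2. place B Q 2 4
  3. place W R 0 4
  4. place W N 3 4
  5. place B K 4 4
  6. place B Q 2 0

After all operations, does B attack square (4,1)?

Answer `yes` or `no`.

Op 1: place BR@(0,2)
Op 2: place BQ@(2,4)
Op 3: place WR@(0,4)
Op 4: place WN@(3,4)
Op 5: place BK@(4,4)
Op 6: place BQ@(2,0)
Per-piece attacks for B:
  BR@(0,2): attacks (0,3) (0,4) (0,1) (0,0) (1,2) (2,2) (3,2) (4,2) [ray(0,1) blocked at (0,4)]
  BQ@(2,0): attacks (2,1) (2,2) (2,3) (2,4) (3,0) (4,0) (1,0) (0,0) (3,1) (4,2) (1,1) (0,2) [ray(0,1) blocked at (2,4); ray(-1,1) blocked at (0,2)]
  BQ@(2,4): attacks (2,3) (2,2) (2,1) (2,0) (3,4) (1,4) (0,4) (3,3) (4,2) (1,3) (0,2) [ray(0,-1) blocked at (2,0); ray(1,0) blocked at (3,4); ray(-1,0) blocked at (0,4); ray(-1,-1) blocked at (0,2)]
  BK@(4,4): attacks (4,3) (3,4) (3,3)
B attacks (4,1): no

Answer: no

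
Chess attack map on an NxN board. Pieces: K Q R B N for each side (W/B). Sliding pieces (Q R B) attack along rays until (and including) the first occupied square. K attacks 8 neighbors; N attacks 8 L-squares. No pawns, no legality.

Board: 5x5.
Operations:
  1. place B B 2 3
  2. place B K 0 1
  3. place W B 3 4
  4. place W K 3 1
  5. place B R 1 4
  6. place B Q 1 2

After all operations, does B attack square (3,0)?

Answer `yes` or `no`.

Answer: yes

Derivation:
Op 1: place BB@(2,3)
Op 2: place BK@(0,1)
Op 3: place WB@(3,4)
Op 4: place WK@(3,1)
Op 5: place BR@(1,4)
Op 6: place BQ@(1,2)
Per-piece attacks for B:
  BK@(0,1): attacks (0,2) (0,0) (1,1) (1,2) (1,0)
  BQ@(1,2): attacks (1,3) (1,4) (1,1) (1,0) (2,2) (3,2) (4,2) (0,2) (2,3) (2,1) (3,0) (0,3) (0,1) [ray(0,1) blocked at (1,4); ray(1,1) blocked at (2,3); ray(-1,-1) blocked at (0,1)]
  BR@(1,4): attacks (1,3) (1,2) (2,4) (3,4) (0,4) [ray(0,-1) blocked at (1,2); ray(1,0) blocked at (3,4)]
  BB@(2,3): attacks (3,4) (3,2) (4,1) (1,4) (1,2) [ray(1,1) blocked at (3,4); ray(-1,1) blocked at (1,4); ray(-1,-1) blocked at (1,2)]
B attacks (3,0): yes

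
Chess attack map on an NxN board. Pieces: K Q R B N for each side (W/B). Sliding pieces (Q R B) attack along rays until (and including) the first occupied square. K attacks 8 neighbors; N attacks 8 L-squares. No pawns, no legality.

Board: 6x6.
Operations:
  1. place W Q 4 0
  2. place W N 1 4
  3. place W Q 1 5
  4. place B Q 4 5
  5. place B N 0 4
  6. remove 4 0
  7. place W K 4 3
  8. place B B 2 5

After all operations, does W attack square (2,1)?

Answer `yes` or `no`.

Answer: no

Derivation:
Op 1: place WQ@(4,0)
Op 2: place WN@(1,4)
Op 3: place WQ@(1,5)
Op 4: place BQ@(4,5)
Op 5: place BN@(0,4)
Op 6: remove (4,0)
Op 7: place WK@(4,3)
Op 8: place BB@(2,5)
Per-piece attacks for W:
  WN@(1,4): attacks (3,5) (2,2) (3,3) (0,2)
  WQ@(1,5): attacks (1,4) (2,5) (0,5) (2,4) (3,3) (4,2) (5,1) (0,4) [ray(0,-1) blocked at (1,4); ray(1,0) blocked at (2,5); ray(-1,-1) blocked at (0,4)]
  WK@(4,3): attacks (4,4) (4,2) (5,3) (3,3) (5,4) (5,2) (3,4) (3,2)
W attacks (2,1): no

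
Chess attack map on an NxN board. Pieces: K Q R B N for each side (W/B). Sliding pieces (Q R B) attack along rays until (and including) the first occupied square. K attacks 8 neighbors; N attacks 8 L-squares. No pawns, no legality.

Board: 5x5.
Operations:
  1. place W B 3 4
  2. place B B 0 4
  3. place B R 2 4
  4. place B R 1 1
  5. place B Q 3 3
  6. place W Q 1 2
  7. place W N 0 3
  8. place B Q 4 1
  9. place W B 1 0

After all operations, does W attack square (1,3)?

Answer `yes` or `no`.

Answer: yes

Derivation:
Op 1: place WB@(3,4)
Op 2: place BB@(0,4)
Op 3: place BR@(2,4)
Op 4: place BR@(1,1)
Op 5: place BQ@(3,3)
Op 6: place WQ@(1,2)
Op 7: place WN@(0,3)
Op 8: place BQ@(4,1)
Op 9: place WB@(1,0)
Per-piece attacks for W:
  WN@(0,3): attacks (2,4) (1,1) (2,2)
  WB@(1,0): attacks (2,1) (3,2) (4,3) (0,1)
  WQ@(1,2): attacks (1,3) (1,4) (1,1) (2,2) (3,2) (4,2) (0,2) (2,3) (3,4) (2,1) (3,0) (0,3) (0,1) [ray(0,-1) blocked at (1,1); ray(1,1) blocked at (3,4); ray(-1,1) blocked at (0,3)]
  WB@(3,4): attacks (4,3) (2,3) (1,2) [ray(-1,-1) blocked at (1,2)]
W attacks (1,3): yes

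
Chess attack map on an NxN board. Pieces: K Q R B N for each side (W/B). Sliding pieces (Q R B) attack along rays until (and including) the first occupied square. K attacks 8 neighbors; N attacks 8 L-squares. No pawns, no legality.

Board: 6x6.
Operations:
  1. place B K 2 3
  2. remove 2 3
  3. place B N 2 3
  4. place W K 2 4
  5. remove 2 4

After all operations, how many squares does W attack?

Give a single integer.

Answer: 0

Derivation:
Op 1: place BK@(2,3)
Op 2: remove (2,3)
Op 3: place BN@(2,3)
Op 4: place WK@(2,4)
Op 5: remove (2,4)
Per-piece attacks for W:
Union (0 distinct): (none)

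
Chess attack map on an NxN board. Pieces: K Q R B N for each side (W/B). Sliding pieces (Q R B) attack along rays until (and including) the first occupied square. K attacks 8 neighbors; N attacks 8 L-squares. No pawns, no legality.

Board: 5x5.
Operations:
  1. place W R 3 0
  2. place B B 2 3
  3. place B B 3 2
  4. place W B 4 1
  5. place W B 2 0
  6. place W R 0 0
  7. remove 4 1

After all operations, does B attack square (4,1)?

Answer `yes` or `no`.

Op 1: place WR@(3,0)
Op 2: place BB@(2,3)
Op 3: place BB@(3,2)
Op 4: place WB@(4,1)
Op 5: place WB@(2,0)
Op 6: place WR@(0,0)
Op 7: remove (4,1)
Per-piece attacks for B:
  BB@(2,3): attacks (3,4) (3,2) (1,4) (1,2) (0,1) [ray(1,-1) blocked at (3,2)]
  BB@(3,2): attacks (4,3) (4,1) (2,3) (2,1) (1,0) [ray(-1,1) blocked at (2,3)]
B attacks (4,1): yes

Answer: yes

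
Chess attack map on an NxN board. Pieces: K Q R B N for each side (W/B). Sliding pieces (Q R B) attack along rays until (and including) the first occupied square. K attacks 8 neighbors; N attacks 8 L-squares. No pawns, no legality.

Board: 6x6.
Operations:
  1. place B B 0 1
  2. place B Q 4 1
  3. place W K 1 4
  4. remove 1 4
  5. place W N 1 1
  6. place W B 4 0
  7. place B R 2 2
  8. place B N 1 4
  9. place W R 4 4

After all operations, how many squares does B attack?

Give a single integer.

Op 1: place BB@(0,1)
Op 2: place BQ@(4,1)
Op 3: place WK@(1,4)
Op 4: remove (1,4)
Op 5: place WN@(1,1)
Op 6: place WB@(4,0)
Op 7: place BR@(2,2)
Op 8: place BN@(1,4)
Op 9: place WR@(4,4)
Per-piece attacks for B:
  BB@(0,1): attacks (1,2) (2,3) (3,4) (4,5) (1,0)
  BN@(1,4): attacks (3,5) (2,2) (3,3) (0,2)
  BR@(2,2): attacks (2,3) (2,4) (2,5) (2,1) (2,0) (3,2) (4,2) (5,2) (1,2) (0,2)
  BQ@(4,1): attacks (4,2) (4,3) (4,4) (4,0) (5,1) (3,1) (2,1) (1,1) (5,2) (5,0) (3,2) (2,3) (1,4) (3,0) [ray(0,1) blocked at (4,4); ray(0,-1) blocked at (4,0); ray(-1,0) blocked at (1,1); ray(-1,1) blocked at (1,4)]
Union (25 distinct): (0,2) (1,0) (1,1) (1,2) (1,4) (2,0) (2,1) (2,2) (2,3) (2,4) (2,5) (3,0) (3,1) (3,2) (3,3) (3,4) (3,5) (4,0) (4,2) (4,3) (4,4) (4,5) (5,0) (5,1) (5,2)

Answer: 25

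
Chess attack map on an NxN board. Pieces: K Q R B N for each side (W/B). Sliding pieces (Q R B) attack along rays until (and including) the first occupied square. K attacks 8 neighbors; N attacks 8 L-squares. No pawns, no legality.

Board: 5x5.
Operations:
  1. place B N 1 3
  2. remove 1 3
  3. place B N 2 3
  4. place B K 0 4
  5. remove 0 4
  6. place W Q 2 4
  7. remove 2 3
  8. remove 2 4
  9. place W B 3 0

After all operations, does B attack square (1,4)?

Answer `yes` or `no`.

Answer: no

Derivation:
Op 1: place BN@(1,3)
Op 2: remove (1,3)
Op 3: place BN@(2,3)
Op 4: place BK@(0,4)
Op 5: remove (0,4)
Op 6: place WQ@(2,4)
Op 7: remove (2,3)
Op 8: remove (2,4)
Op 9: place WB@(3,0)
Per-piece attacks for B:
B attacks (1,4): no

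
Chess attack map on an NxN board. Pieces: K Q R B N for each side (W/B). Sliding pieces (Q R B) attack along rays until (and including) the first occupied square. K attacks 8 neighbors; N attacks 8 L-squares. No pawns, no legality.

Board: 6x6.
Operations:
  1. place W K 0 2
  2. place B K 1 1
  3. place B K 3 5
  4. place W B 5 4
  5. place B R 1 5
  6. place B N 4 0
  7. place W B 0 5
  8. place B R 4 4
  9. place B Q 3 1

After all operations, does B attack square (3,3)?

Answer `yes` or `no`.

Op 1: place WK@(0,2)
Op 2: place BK@(1,1)
Op 3: place BK@(3,5)
Op 4: place WB@(5,4)
Op 5: place BR@(1,5)
Op 6: place BN@(4,0)
Op 7: place WB@(0,5)
Op 8: place BR@(4,4)
Op 9: place BQ@(3,1)
Per-piece attacks for B:
  BK@(1,1): attacks (1,2) (1,0) (2,1) (0,1) (2,2) (2,0) (0,2) (0,0)
  BR@(1,5): attacks (1,4) (1,3) (1,2) (1,1) (2,5) (3,5) (0,5) [ray(0,-1) blocked at (1,1); ray(1,0) blocked at (3,5); ray(-1,0) blocked at (0,5)]
  BQ@(3,1): attacks (3,2) (3,3) (3,4) (3,5) (3,0) (4,1) (5,1) (2,1) (1,1) (4,2) (5,3) (4,0) (2,2) (1,3) (0,4) (2,0) [ray(0,1) blocked at (3,5); ray(-1,0) blocked at (1,1); ray(1,-1) blocked at (4,0)]
  BK@(3,5): attacks (3,4) (4,5) (2,5) (4,4) (2,4)
  BN@(4,0): attacks (5,2) (3,2) (2,1)
  BR@(4,4): attacks (4,5) (4,3) (4,2) (4,1) (4,0) (5,4) (3,4) (2,4) (1,4) (0,4) [ray(0,-1) blocked at (4,0); ray(1,0) blocked at (5,4)]
B attacks (3,3): yes

Answer: yes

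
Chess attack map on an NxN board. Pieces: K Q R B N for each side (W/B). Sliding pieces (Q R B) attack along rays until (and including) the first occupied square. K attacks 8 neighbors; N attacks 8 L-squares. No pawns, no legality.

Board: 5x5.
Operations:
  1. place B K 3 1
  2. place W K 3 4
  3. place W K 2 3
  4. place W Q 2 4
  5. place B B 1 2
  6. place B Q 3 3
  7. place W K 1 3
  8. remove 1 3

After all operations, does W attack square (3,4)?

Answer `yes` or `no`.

Op 1: place BK@(3,1)
Op 2: place WK@(3,4)
Op 3: place WK@(2,3)
Op 4: place WQ@(2,4)
Op 5: place BB@(1,2)
Op 6: place BQ@(3,3)
Op 7: place WK@(1,3)
Op 8: remove (1,3)
Per-piece attacks for W:
  WK@(2,3): attacks (2,4) (2,2) (3,3) (1,3) (3,4) (3,2) (1,4) (1,2)
  WQ@(2,4): attacks (2,3) (3,4) (1,4) (0,4) (3,3) (1,3) (0,2) [ray(0,-1) blocked at (2,3); ray(1,0) blocked at (3,4); ray(1,-1) blocked at (3,3)]
  WK@(3,4): attacks (3,3) (4,4) (2,4) (4,3) (2,3)
W attacks (3,4): yes

Answer: yes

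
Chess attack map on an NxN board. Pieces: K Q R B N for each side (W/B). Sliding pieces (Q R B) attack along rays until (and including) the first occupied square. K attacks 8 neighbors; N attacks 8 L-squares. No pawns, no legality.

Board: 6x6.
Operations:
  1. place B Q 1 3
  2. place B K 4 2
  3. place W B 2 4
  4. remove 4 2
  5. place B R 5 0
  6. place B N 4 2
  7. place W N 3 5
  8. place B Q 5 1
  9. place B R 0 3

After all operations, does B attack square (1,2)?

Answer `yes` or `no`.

Answer: yes

Derivation:
Op 1: place BQ@(1,3)
Op 2: place BK@(4,2)
Op 3: place WB@(2,4)
Op 4: remove (4,2)
Op 5: place BR@(5,0)
Op 6: place BN@(4,2)
Op 7: place WN@(3,5)
Op 8: place BQ@(5,1)
Op 9: place BR@(0,3)
Per-piece attacks for B:
  BR@(0,3): attacks (0,4) (0,5) (0,2) (0,1) (0,0) (1,3) [ray(1,0) blocked at (1,3)]
  BQ@(1,3): attacks (1,4) (1,5) (1,2) (1,1) (1,0) (2,3) (3,3) (4,3) (5,3) (0,3) (2,4) (2,2) (3,1) (4,0) (0,4) (0,2) [ray(-1,0) blocked at (0,3); ray(1,1) blocked at (2,4)]
  BN@(4,2): attacks (5,4) (3,4) (2,3) (5,0) (3,0) (2,1)
  BR@(5,0): attacks (5,1) (4,0) (3,0) (2,0) (1,0) (0,0) [ray(0,1) blocked at (5,1)]
  BQ@(5,1): attacks (5,2) (5,3) (5,4) (5,5) (5,0) (4,1) (3,1) (2,1) (1,1) (0,1) (4,2) (4,0) [ray(0,-1) blocked at (5,0); ray(-1,1) blocked at (4,2)]
B attacks (1,2): yes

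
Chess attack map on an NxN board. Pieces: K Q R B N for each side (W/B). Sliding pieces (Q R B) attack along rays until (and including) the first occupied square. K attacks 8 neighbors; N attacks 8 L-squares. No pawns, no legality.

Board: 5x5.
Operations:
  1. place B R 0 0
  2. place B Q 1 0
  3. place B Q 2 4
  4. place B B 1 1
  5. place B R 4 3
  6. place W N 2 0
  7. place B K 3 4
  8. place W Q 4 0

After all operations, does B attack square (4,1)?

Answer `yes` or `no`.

Answer: yes

Derivation:
Op 1: place BR@(0,0)
Op 2: place BQ@(1,0)
Op 3: place BQ@(2,4)
Op 4: place BB@(1,1)
Op 5: place BR@(4,3)
Op 6: place WN@(2,0)
Op 7: place BK@(3,4)
Op 8: place WQ@(4,0)
Per-piece attacks for B:
  BR@(0,0): attacks (0,1) (0,2) (0,3) (0,4) (1,0) [ray(1,0) blocked at (1,0)]
  BQ@(1,0): attacks (1,1) (2,0) (0,0) (2,1) (3,2) (4,3) (0,1) [ray(0,1) blocked at (1,1); ray(1,0) blocked at (2,0); ray(-1,0) blocked at (0,0); ray(1,1) blocked at (4,3)]
  BB@(1,1): attacks (2,2) (3,3) (4,4) (2,0) (0,2) (0,0) [ray(1,-1) blocked at (2,0); ray(-1,-1) blocked at (0,0)]
  BQ@(2,4): attacks (2,3) (2,2) (2,1) (2,0) (3,4) (1,4) (0,4) (3,3) (4,2) (1,3) (0,2) [ray(0,-1) blocked at (2,0); ray(1,0) blocked at (3,4)]
  BK@(3,4): attacks (3,3) (4,4) (2,4) (4,3) (2,3)
  BR@(4,3): attacks (4,4) (4,2) (4,1) (4,0) (3,3) (2,3) (1,3) (0,3) [ray(0,-1) blocked at (4,0)]
B attacks (4,1): yes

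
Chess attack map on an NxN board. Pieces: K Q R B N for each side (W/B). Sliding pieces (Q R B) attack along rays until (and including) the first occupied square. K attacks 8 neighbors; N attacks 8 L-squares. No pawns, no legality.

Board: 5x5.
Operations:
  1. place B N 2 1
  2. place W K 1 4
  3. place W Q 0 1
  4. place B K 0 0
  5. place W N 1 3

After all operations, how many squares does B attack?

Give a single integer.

Op 1: place BN@(2,1)
Op 2: place WK@(1,4)
Op 3: place WQ@(0,1)
Op 4: place BK@(0,0)
Op 5: place WN@(1,3)
Per-piece attacks for B:
  BK@(0,0): attacks (0,1) (1,0) (1,1)
  BN@(2,1): attacks (3,3) (4,2) (1,3) (0,2) (4,0) (0,0)
Union (9 distinct): (0,0) (0,1) (0,2) (1,0) (1,1) (1,3) (3,3) (4,0) (4,2)

Answer: 9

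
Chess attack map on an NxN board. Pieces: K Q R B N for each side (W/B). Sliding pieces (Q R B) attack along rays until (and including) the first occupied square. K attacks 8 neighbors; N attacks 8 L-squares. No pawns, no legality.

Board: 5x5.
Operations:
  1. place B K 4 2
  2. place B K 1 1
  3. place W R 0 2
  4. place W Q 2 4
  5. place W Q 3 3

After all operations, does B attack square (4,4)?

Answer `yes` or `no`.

Op 1: place BK@(4,2)
Op 2: place BK@(1,1)
Op 3: place WR@(0,2)
Op 4: place WQ@(2,4)
Op 5: place WQ@(3,3)
Per-piece attacks for B:
  BK@(1,1): attacks (1,2) (1,0) (2,1) (0,1) (2,2) (2,0) (0,2) (0,0)
  BK@(4,2): attacks (4,3) (4,1) (3,2) (3,3) (3,1)
B attacks (4,4): no

Answer: no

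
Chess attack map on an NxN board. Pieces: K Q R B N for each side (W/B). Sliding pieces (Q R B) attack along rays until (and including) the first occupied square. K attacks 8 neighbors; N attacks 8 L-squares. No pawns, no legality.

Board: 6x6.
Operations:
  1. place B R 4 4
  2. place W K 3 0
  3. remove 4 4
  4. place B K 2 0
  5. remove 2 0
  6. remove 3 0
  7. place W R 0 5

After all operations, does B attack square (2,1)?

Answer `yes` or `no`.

Op 1: place BR@(4,4)
Op 2: place WK@(3,0)
Op 3: remove (4,4)
Op 4: place BK@(2,0)
Op 5: remove (2,0)
Op 6: remove (3,0)
Op 7: place WR@(0,5)
Per-piece attacks for B:
B attacks (2,1): no

Answer: no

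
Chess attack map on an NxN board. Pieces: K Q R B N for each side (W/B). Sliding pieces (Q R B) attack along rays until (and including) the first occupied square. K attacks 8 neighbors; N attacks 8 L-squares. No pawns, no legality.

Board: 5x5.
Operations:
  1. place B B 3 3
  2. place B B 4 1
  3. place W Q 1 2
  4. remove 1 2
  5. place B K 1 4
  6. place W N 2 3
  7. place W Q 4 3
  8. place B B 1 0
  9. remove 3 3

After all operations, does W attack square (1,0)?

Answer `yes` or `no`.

Op 1: place BB@(3,3)
Op 2: place BB@(4,1)
Op 3: place WQ@(1,2)
Op 4: remove (1,2)
Op 5: place BK@(1,4)
Op 6: place WN@(2,3)
Op 7: place WQ@(4,3)
Op 8: place BB@(1,0)
Op 9: remove (3,3)
Per-piece attacks for W:
  WN@(2,3): attacks (4,4) (0,4) (3,1) (4,2) (1,1) (0,2)
  WQ@(4,3): attacks (4,4) (4,2) (4,1) (3,3) (2,3) (3,4) (3,2) (2,1) (1,0) [ray(0,-1) blocked at (4,1); ray(-1,0) blocked at (2,3); ray(-1,-1) blocked at (1,0)]
W attacks (1,0): yes

Answer: yes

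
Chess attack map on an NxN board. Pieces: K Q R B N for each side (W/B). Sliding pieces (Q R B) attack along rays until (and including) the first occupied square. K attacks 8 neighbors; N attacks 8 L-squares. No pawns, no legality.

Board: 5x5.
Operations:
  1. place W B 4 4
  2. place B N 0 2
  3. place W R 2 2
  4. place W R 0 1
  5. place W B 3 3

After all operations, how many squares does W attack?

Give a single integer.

Op 1: place WB@(4,4)
Op 2: place BN@(0,2)
Op 3: place WR@(2,2)
Op 4: place WR@(0,1)
Op 5: place WB@(3,3)
Per-piece attacks for W:
  WR@(0,1): attacks (0,2) (0,0) (1,1) (2,1) (3,1) (4,1) [ray(0,1) blocked at (0,2)]
  WR@(2,2): attacks (2,3) (2,4) (2,1) (2,0) (3,2) (4,2) (1,2) (0,2) [ray(-1,0) blocked at (0,2)]
  WB@(3,3): attacks (4,4) (4,2) (2,4) (2,2) [ray(1,1) blocked at (4,4); ray(-1,-1) blocked at (2,2)]
  WB@(4,4): attacks (3,3) [ray(-1,-1) blocked at (3,3)]
Union (15 distinct): (0,0) (0,2) (1,1) (1,2) (2,0) (2,1) (2,2) (2,3) (2,4) (3,1) (3,2) (3,3) (4,1) (4,2) (4,4)

Answer: 15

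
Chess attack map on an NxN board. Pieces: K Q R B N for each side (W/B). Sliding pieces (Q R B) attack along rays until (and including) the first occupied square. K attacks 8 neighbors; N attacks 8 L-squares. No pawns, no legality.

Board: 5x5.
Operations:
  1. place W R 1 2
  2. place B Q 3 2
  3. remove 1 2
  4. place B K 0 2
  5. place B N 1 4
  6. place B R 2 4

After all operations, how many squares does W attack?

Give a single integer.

Op 1: place WR@(1,2)
Op 2: place BQ@(3,2)
Op 3: remove (1,2)
Op 4: place BK@(0,2)
Op 5: place BN@(1,4)
Op 6: place BR@(2,4)
Per-piece attacks for W:
Union (0 distinct): (none)

Answer: 0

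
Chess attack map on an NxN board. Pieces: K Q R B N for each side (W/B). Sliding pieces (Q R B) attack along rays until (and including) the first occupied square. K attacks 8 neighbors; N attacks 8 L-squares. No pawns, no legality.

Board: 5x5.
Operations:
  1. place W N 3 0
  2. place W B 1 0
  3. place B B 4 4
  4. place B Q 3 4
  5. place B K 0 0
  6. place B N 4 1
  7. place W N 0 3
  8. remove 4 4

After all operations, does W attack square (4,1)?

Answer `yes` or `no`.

Answer: no

Derivation:
Op 1: place WN@(3,0)
Op 2: place WB@(1,0)
Op 3: place BB@(4,4)
Op 4: place BQ@(3,4)
Op 5: place BK@(0,0)
Op 6: place BN@(4,1)
Op 7: place WN@(0,3)
Op 8: remove (4,4)
Per-piece attacks for W:
  WN@(0,3): attacks (2,4) (1,1) (2,2)
  WB@(1,0): attacks (2,1) (3,2) (4,3) (0,1)
  WN@(3,0): attacks (4,2) (2,2) (1,1)
W attacks (4,1): no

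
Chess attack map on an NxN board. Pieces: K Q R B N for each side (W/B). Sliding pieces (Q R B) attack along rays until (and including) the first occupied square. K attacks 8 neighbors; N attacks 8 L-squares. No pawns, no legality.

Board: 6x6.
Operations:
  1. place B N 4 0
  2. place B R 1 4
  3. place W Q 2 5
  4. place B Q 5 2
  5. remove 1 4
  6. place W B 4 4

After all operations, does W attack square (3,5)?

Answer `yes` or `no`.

Op 1: place BN@(4,0)
Op 2: place BR@(1,4)
Op 3: place WQ@(2,5)
Op 4: place BQ@(5,2)
Op 5: remove (1,4)
Op 6: place WB@(4,4)
Per-piece attacks for W:
  WQ@(2,5): attacks (2,4) (2,3) (2,2) (2,1) (2,0) (3,5) (4,5) (5,5) (1,5) (0,5) (3,4) (4,3) (5,2) (1,4) (0,3) [ray(1,-1) blocked at (5,2)]
  WB@(4,4): attacks (5,5) (5,3) (3,5) (3,3) (2,2) (1,1) (0,0)
W attacks (3,5): yes

Answer: yes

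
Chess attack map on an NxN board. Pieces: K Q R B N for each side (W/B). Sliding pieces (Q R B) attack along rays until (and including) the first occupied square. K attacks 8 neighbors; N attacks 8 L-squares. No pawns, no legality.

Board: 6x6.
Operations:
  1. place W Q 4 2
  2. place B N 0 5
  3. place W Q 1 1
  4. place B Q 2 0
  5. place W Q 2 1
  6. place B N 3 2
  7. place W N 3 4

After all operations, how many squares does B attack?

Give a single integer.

Answer: 15

Derivation:
Op 1: place WQ@(4,2)
Op 2: place BN@(0,5)
Op 3: place WQ@(1,1)
Op 4: place BQ@(2,0)
Op 5: place WQ@(2,1)
Op 6: place BN@(3,2)
Op 7: place WN@(3,4)
Per-piece attacks for B:
  BN@(0,5): attacks (1,3) (2,4)
  BQ@(2,0): attacks (2,1) (3,0) (4,0) (5,0) (1,0) (0,0) (3,1) (4,2) (1,1) [ray(0,1) blocked at (2,1); ray(1,1) blocked at (4,2); ray(-1,1) blocked at (1,1)]
  BN@(3,2): attacks (4,4) (5,3) (2,4) (1,3) (4,0) (5,1) (2,0) (1,1)
Union (15 distinct): (0,0) (1,0) (1,1) (1,3) (2,0) (2,1) (2,4) (3,0) (3,1) (4,0) (4,2) (4,4) (5,0) (5,1) (5,3)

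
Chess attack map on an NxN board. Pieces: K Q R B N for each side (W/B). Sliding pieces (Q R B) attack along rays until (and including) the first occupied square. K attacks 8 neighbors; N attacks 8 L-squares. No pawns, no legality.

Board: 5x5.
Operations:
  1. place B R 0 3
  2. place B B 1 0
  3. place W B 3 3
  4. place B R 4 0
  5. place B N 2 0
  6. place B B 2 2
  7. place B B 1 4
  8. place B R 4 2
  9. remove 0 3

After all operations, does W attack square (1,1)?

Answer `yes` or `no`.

Op 1: place BR@(0,3)
Op 2: place BB@(1,0)
Op 3: place WB@(3,3)
Op 4: place BR@(4,0)
Op 5: place BN@(2,0)
Op 6: place BB@(2,2)
Op 7: place BB@(1,4)
Op 8: place BR@(4,2)
Op 9: remove (0,3)
Per-piece attacks for W:
  WB@(3,3): attacks (4,4) (4,2) (2,4) (2,2) [ray(1,-1) blocked at (4,2); ray(-1,-1) blocked at (2,2)]
W attacks (1,1): no

Answer: no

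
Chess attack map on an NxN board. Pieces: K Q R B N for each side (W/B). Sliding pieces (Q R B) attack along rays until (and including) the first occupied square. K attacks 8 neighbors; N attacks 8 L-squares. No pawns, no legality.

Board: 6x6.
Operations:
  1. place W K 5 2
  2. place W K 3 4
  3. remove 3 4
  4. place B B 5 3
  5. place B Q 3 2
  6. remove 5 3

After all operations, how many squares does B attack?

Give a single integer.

Op 1: place WK@(5,2)
Op 2: place WK@(3,4)
Op 3: remove (3,4)
Op 4: place BB@(5,3)
Op 5: place BQ@(3,2)
Op 6: remove (5,3)
Per-piece attacks for B:
  BQ@(3,2): attacks (3,3) (3,4) (3,5) (3,1) (3,0) (4,2) (5,2) (2,2) (1,2) (0,2) (4,3) (5,4) (4,1) (5,0) (2,3) (1,4) (0,5) (2,1) (1,0) [ray(1,0) blocked at (5,2)]
Union (19 distinct): (0,2) (0,5) (1,0) (1,2) (1,4) (2,1) (2,2) (2,3) (3,0) (3,1) (3,3) (3,4) (3,5) (4,1) (4,2) (4,3) (5,0) (5,2) (5,4)

Answer: 19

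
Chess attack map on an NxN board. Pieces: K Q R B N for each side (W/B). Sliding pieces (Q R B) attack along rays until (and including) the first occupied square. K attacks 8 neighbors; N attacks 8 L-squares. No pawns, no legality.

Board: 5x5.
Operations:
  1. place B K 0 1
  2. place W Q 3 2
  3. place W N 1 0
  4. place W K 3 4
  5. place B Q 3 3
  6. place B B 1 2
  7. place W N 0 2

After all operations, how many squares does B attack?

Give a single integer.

Op 1: place BK@(0,1)
Op 2: place WQ@(3,2)
Op 3: place WN@(1,0)
Op 4: place WK@(3,4)
Op 5: place BQ@(3,3)
Op 6: place BB@(1,2)
Op 7: place WN@(0,2)
Per-piece attacks for B:
  BK@(0,1): attacks (0,2) (0,0) (1,1) (1,2) (1,0)
  BB@(1,2): attacks (2,3) (3,4) (2,1) (3,0) (0,3) (0,1) [ray(1,1) blocked at (3,4); ray(-1,-1) blocked at (0,1)]
  BQ@(3,3): attacks (3,4) (3,2) (4,3) (2,3) (1,3) (0,3) (4,4) (4,2) (2,4) (2,2) (1,1) (0,0) [ray(0,1) blocked at (3,4); ray(0,-1) blocked at (3,2)]
Union (18 distinct): (0,0) (0,1) (0,2) (0,3) (1,0) (1,1) (1,2) (1,3) (2,1) (2,2) (2,3) (2,4) (3,0) (3,2) (3,4) (4,2) (4,3) (4,4)

Answer: 18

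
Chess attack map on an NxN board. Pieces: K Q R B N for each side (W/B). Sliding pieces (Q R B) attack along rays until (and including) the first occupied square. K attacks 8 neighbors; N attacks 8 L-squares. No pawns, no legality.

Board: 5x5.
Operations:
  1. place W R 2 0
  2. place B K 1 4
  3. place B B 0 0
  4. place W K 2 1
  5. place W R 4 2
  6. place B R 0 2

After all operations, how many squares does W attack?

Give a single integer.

Answer: 15

Derivation:
Op 1: place WR@(2,0)
Op 2: place BK@(1,4)
Op 3: place BB@(0,0)
Op 4: place WK@(2,1)
Op 5: place WR@(4,2)
Op 6: place BR@(0,2)
Per-piece attacks for W:
  WR@(2,0): attacks (2,1) (3,0) (4,0) (1,0) (0,0) [ray(0,1) blocked at (2,1); ray(-1,0) blocked at (0,0)]
  WK@(2,1): attacks (2,2) (2,0) (3,1) (1,1) (3,2) (3,0) (1,2) (1,0)
  WR@(4,2): attacks (4,3) (4,4) (4,1) (4,0) (3,2) (2,2) (1,2) (0,2) [ray(-1,0) blocked at (0,2)]
Union (15 distinct): (0,0) (0,2) (1,0) (1,1) (1,2) (2,0) (2,1) (2,2) (3,0) (3,1) (3,2) (4,0) (4,1) (4,3) (4,4)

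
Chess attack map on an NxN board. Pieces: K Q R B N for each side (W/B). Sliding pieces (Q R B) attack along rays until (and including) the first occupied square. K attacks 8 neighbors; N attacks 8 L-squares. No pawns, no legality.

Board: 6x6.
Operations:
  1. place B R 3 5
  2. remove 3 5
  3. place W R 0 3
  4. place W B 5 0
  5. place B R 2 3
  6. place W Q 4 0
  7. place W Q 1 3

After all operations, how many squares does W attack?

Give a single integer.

Answer: 28

Derivation:
Op 1: place BR@(3,5)
Op 2: remove (3,5)
Op 3: place WR@(0,3)
Op 4: place WB@(5,0)
Op 5: place BR@(2,3)
Op 6: place WQ@(4,0)
Op 7: place WQ@(1,3)
Per-piece attacks for W:
  WR@(0,3): attacks (0,4) (0,5) (0,2) (0,1) (0,0) (1,3) [ray(1,0) blocked at (1,3)]
  WQ@(1,3): attacks (1,4) (1,5) (1,2) (1,1) (1,0) (2,3) (0,3) (2,4) (3,5) (2,2) (3,1) (4,0) (0,4) (0,2) [ray(1,0) blocked at (2,3); ray(-1,0) blocked at (0,3); ray(1,-1) blocked at (4,0)]
  WQ@(4,0): attacks (4,1) (4,2) (4,3) (4,4) (4,5) (5,0) (3,0) (2,0) (1,0) (0,0) (5,1) (3,1) (2,2) (1,3) [ray(1,0) blocked at (5,0); ray(-1,1) blocked at (1,3)]
  WB@(5,0): attacks (4,1) (3,2) (2,3) [ray(-1,1) blocked at (2,3)]
Union (28 distinct): (0,0) (0,1) (0,2) (0,3) (0,4) (0,5) (1,0) (1,1) (1,2) (1,3) (1,4) (1,5) (2,0) (2,2) (2,3) (2,4) (3,0) (3,1) (3,2) (3,5) (4,0) (4,1) (4,2) (4,3) (4,4) (4,5) (5,0) (5,1)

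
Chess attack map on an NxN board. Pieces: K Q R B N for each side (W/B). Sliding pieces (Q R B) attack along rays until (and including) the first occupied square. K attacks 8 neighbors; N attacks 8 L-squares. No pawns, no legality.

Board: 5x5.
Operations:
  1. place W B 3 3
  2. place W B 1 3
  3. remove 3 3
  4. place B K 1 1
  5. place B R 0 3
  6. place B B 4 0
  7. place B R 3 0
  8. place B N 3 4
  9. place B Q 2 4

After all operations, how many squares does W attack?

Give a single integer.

Op 1: place WB@(3,3)
Op 2: place WB@(1,3)
Op 3: remove (3,3)
Op 4: place BK@(1,1)
Op 5: place BR@(0,3)
Op 6: place BB@(4,0)
Op 7: place BR@(3,0)
Op 8: place BN@(3,4)
Op 9: place BQ@(2,4)
Per-piece attacks for W:
  WB@(1,3): attacks (2,4) (2,2) (3,1) (4,0) (0,4) (0,2) [ray(1,1) blocked at (2,4); ray(1,-1) blocked at (4,0)]
Union (6 distinct): (0,2) (0,4) (2,2) (2,4) (3,1) (4,0)

Answer: 6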